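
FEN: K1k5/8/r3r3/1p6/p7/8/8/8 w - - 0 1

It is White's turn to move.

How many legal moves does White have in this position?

White to move; king on a8.
In check: yes, from the black rook on a6.
Legal moves: none.
Count: 0.

0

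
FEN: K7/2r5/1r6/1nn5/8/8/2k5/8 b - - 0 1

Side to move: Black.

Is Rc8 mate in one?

yes

After Rc8: white king on a8; in check: yes, from the black rook on c8.
King squares — a7: attacked by Nb5; b7: attacked by Nc5; b8: attacked by Rb6.
White has no legal moves → checkmate.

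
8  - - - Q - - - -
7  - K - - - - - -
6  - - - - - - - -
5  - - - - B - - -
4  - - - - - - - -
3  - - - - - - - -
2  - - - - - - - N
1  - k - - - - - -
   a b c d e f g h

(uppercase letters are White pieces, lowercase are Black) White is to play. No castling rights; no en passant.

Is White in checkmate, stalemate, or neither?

neither

White to move; white king on b7.
In check: no.
Legal moves for White include: Qh8, Qg8, Qf8, Qe8, Qc8, Qb8, Qa8, Qe7, Qd7, Qc7, Qf6, Qd6, Qb6+, Qg5, Qd5, Qa5, Qh4, Qd4, ... (list truncated; more exist).
White has legal moves and is not in check → neither.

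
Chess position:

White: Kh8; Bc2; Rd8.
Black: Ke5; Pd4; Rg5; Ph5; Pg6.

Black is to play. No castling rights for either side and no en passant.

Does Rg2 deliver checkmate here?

After Rg2: white king on h8; in check: no.
White is not in check, so this cannot be checkmate.

no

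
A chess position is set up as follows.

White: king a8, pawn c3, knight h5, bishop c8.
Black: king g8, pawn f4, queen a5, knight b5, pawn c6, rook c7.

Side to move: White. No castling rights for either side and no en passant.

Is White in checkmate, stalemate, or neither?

neither

White to move; white king on a8.
In check: yes, from the black queen on a5.
King squares — a7: attacked by Qa5; b7: attacked by Rc7; b8: available.
Legal moves for White: Kb8, Ba6.
White is in check but has 2 legal moves → neither.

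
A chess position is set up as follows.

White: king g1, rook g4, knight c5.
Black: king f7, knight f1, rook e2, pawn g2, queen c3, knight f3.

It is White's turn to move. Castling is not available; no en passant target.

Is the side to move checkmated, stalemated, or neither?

checkmate

White to move; white king on g1.
In check: yes, from the black knight on f3.
King squares — f1: attacked by Pg2; h1: attacked by Pg2; f2: attacked by Re2; g2: attacked by Re2; h2: attacked by Nf1.
Legal moves for White: none.
In check with no legal moves → checkmate.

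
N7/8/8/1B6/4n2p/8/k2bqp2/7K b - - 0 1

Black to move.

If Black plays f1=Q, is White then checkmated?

yes

After f1=Q: white king on h1; in check: yes, from the black queen on f1.
King squares — g1: attacked by Qf1; g2: attacked by Qf1; h2: attacked by Qe2.
White has no legal moves → checkmate.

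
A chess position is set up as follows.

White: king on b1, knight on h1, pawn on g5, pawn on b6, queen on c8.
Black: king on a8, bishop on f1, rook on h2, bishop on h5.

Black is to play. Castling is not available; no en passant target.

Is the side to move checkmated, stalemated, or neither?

checkmate

Black to move; black king on a8.
In check: yes, from the white queen on c8.
King squares — a7: attacked by Pb6; b7: attacked by Qc8; b8: attacked by Qc8.
Legal moves for Black: none.
In check with no legal moves → checkmate.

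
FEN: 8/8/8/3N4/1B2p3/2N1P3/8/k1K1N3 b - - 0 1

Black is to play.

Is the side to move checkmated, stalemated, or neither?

stalemate

Black to move; black king on a1.
In check: no.
King squares — b1: attacked by Kc1; a2: attacked by Nc3; b2: attacked by Kc1.
Legal moves for Black: none.
Not in check and no legal moves → stalemate.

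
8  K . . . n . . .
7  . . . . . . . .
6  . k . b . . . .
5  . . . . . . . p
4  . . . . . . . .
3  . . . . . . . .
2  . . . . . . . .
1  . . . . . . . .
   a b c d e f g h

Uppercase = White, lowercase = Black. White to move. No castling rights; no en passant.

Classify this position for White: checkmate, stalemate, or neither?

White to move; white king on a8.
In check: no.
King squares — a7: attacked by Kb6; b7: attacked by Kb6; b8: attacked by Bd6.
Legal moves for White: none.
Not in check and no legal moves → stalemate.

stalemate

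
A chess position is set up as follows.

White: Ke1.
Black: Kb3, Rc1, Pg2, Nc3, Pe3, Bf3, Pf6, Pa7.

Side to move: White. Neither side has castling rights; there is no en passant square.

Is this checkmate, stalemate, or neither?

White to move; white king on e1.
In check: yes, from the black rook on c1.
King squares — d1: attacked by Rc1; f1: attacked by Rc1; d2: attacked by Pe3; e2: attacked by Nc3; f2: attacked by Pe3.
Legal moves for White: none.
In check with no legal moves → checkmate.

checkmate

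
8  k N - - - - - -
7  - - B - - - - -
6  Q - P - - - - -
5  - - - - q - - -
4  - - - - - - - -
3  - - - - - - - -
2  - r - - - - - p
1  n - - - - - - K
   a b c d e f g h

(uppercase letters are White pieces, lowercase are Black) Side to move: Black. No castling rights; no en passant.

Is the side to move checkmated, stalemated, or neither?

checkmate

Black to move; black king on a8.
In check: yes, from the white queen on a6.
King squares — a7: attacked by Qa6; b7: attacked by Qa6; b8: attacked by Bc7.
Legal moves for Black: none.
In check with no legal moves → checkmate.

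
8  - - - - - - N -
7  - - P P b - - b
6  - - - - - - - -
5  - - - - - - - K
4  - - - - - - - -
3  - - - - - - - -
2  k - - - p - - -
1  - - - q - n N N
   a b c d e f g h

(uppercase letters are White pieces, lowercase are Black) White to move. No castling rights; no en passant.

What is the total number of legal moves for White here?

White to move; king on h5.
In check: no.
Legal moves: Nxe7, Nh6, Nf6, Kh6, Kg4, Ng3, Nf2, Nh3, Nf3, Nxe2, d8=Q, d8=R, d8=B, d8=N, c8=Q, c8=R, c8=B, c8=N.
Count: 18.

18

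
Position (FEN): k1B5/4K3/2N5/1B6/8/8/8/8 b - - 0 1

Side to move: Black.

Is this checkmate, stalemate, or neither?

stalemate

Black to move; black king on a8.
In check: no.
King squares — a7: attacked by Nc6; b7: attacked by Bc8; b8: attacked by Nc6.
Legal moves for Black: none.
Not in check and no legal moves → stalemate.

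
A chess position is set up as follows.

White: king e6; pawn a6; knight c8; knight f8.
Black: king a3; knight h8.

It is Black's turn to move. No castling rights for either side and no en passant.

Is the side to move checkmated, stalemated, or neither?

Black to move; black king on a3.
In check: no.
Legal moves for Black: Nf7, Ng6, Kb4, Ka4, Kb3, Kb2, Ka2.
Black has 7 legal moves and is not in check → neither.

neither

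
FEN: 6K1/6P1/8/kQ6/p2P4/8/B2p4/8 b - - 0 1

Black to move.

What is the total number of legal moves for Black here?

Black to move; king on a5.
In check: yes, from the white queen on b5.
Legal moves: Kxb5.
Count: 1.

1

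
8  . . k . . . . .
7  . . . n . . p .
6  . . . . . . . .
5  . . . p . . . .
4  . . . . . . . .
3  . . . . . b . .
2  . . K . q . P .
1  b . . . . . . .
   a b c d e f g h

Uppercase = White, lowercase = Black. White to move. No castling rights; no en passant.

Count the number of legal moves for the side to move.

White to move; king on c2.
In check: yes, from the black queen on e2.
Legal moves: Kb3, Kc1, Kb1.
Count: 3.

3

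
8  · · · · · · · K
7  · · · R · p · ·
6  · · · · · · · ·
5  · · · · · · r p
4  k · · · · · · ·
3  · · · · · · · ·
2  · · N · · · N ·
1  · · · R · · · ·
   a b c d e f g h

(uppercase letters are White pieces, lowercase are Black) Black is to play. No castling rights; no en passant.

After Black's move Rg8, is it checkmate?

no

After Rg8: white king on h8; in check: yes, from the black rook on g8.
White has 2 legal replies: Kxg8, Kh7.
In check but a legal move exists → not checkmate.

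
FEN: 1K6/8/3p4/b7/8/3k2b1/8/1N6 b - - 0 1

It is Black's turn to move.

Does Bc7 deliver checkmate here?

no

After Bc7: white king on b8; in check: yes, from the black bishop on c7.
White has 5 legal replies: Kc8, Ka8, Kxc7, Kb7, Ka7.
In check but a legal move exists → not checkmate.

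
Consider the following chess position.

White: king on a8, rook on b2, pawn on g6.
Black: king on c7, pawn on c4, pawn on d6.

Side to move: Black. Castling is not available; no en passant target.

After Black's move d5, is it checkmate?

no

After d5: white king on a8; in check: no.
White is not in check, so this cannot be checkmate.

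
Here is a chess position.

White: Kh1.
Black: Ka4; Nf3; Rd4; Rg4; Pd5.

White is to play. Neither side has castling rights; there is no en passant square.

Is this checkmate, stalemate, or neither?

stalemate

White to move; white king on h1.
In check: no.
King squares — g1: attacked by Nf3; g2: attacked by Rg4; h2: attacked by Nf3.
Legal moves for White: none.
Not in check and no legal moves → stalemate.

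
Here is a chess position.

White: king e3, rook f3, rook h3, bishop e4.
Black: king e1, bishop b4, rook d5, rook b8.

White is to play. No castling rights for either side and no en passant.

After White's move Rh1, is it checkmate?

After Rh1: black king on e1; in check: yes, from the white rook on h1.
King squares — d1: attacked by Rh1; f1: attacked by Rh1; d2: attacked by Ke3; e2: attacked by Ke3; f2: attacked by Ke3.
Black has no legal moves → checkmate.

yes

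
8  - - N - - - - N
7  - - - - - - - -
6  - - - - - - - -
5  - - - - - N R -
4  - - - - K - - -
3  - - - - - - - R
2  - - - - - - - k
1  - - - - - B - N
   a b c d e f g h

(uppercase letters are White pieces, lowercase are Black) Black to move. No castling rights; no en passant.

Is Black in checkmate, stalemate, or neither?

Black to move; black king on h2.
In check: yes, from the white rook on h3.
King squares — g1: attacked by Rg5; h1: attacked by Rh3; g2: attacked by Bf1; g3: attacked by Nh1; h3: attacked by Bf1.
Legal moves for Black: none.
In check with no legal moves → checkmate.

checkmate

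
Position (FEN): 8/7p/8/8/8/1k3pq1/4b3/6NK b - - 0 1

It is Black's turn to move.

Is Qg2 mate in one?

yes

After Qg2: white king on h1; in check: yes, from the black queen on g2.
King squares — g1: own knight; g2: attacked by Pf3; h2: attacked by Qg2.
White has no legal moves → checkmate.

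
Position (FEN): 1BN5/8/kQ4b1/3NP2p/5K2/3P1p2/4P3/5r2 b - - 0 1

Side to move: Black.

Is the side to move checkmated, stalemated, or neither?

Black to move; black king on a6.
In check: yes, from the white queen on b6.
King squares — a5: attacked by Qb6; b5: attacked by Qb6; b6: attacked by Nd5; a7: attacked by Qb6; b7: attacked by Qb6.
Legal moves for Black: none.
In check with no legal moves → checkmate.

checkmate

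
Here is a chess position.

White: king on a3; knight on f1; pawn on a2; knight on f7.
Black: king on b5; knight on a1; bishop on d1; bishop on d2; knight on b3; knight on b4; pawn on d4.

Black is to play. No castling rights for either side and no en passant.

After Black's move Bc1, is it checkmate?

yes

After Bc1: white king on a3; in check: yes, from the black bishop on c1.
King squares — a2: own pawn; b2: attacked by Bc1; b3: attacked by Na1; a4: attacked by Kb5; b4: attacked by Kb5.
White has no legal moves → checkmate.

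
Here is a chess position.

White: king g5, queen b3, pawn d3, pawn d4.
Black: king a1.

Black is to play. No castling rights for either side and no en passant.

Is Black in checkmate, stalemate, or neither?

Black to move; black king on a1.
In check: no.
King squares — b1: attacked by Qb3; a2: attacked by Qb3; b2: attacked by Qb3.
Legal moves for Black: none.
Not in check and no legal moves → stalemate.

stalemate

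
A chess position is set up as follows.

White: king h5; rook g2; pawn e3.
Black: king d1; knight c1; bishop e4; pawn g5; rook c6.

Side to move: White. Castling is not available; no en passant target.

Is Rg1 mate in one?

After Rg1: black king on d1; in check: yes, from the white rook on g1.
Black has 3 legal replies: Ke2, Kd2, Kc2.
In check but a legal move exists → not checkmate.

no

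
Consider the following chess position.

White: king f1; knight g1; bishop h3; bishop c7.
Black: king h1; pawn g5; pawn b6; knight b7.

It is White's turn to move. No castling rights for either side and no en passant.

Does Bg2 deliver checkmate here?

After Bg2: black king on h1; in check: yes, from the white bishop on g2.
King squares — g1: attacked by Kf1; g2: attacked by Kf1; h2: attacked by Bc7.
Black has no legal moves → checkmate.

yes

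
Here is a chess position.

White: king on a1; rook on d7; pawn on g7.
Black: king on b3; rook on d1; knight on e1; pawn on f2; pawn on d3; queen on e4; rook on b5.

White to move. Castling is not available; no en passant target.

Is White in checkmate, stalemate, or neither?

White to move; white king on a1.
In check: yes, from the black rook on d1.
King squares — b1: attacked by Rd1; a2: attacked by Kb3; b2: attacked by Kb3.
Legal moves for White: none.
In check with no legal moves → checkmate.

checkmate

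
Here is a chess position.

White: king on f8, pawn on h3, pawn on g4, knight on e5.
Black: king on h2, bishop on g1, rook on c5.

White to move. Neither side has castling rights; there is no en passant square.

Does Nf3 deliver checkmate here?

After Nf3: black king on h2; in check: yes, from the white knight on f3.
Black has 4 legal replies: Kxh3, Kg3, Kg2, Kh1.
In check but a legal move exists → not checkmate.

no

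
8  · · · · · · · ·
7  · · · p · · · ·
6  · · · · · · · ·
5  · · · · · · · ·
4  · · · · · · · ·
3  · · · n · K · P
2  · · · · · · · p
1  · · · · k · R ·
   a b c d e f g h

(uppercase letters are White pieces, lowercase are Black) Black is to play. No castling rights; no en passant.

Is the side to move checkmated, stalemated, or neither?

neither

Black to move; black king on e1.
In check: yes, from the white rook on g1.
King squares — d1: attacked by Rg1; f1: attacked by Rg1; d2: available; e2: attacked by Kf3; f2: attacked by Kf3.
Legal moves for Black: Kd2, hxg1=Q, hxg1=R, hxg1=B, hxg1=N+.
Black is in check but has 5 legal moves → neither.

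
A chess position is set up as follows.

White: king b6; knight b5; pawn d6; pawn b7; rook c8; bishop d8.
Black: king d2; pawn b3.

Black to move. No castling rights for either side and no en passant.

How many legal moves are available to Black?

6

Black to move; king on d2.
In check: no.
Legal moves: Ke3, Kd3, Ke2, Ke1, Kd1, b2.
Count: 6.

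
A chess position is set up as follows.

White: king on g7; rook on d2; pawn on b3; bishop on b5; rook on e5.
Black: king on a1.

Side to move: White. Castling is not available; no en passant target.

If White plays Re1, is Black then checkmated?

After Re1: black king on a1; in check: yes, from the white rook on e1.
King squares — b1: attacked by Re1; a2: attacked by Rd2; b2: attacked by Rd2.
Black has no legal moves → checkmate.

yes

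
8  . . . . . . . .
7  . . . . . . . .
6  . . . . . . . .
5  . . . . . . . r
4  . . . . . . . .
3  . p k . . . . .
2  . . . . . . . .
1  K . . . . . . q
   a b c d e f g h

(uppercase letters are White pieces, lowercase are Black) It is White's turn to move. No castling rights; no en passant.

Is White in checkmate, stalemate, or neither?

White to move; white king on a1.
In check: yes, from the black queen on h1.
King squares — b1: attacked by Qh1; a2: attacked by Pb3; b2: attacked by Kc3.
Legal moves for White: none.
In check with no legal moves → checkmate.

checkmate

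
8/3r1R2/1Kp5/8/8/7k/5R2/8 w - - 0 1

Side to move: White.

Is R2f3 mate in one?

After R2f3: black king on h3; in check: yes, from the white rook on f3.
Black has 4 legal replies: Kh4, Kg4, Kh2, Kg2.
In check but a legal move exists → not checkmate.

no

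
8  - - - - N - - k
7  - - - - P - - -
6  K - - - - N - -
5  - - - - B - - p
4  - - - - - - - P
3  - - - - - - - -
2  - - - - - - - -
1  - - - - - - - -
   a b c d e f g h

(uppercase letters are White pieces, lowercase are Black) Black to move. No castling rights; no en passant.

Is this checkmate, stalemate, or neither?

stalemate

Black to move; black king on h8.
In check: no.
King squares — g7: attacked by Ne8; h7: attacked by Nf6; g8: attacked by Nf6.
Legal moves for Black: none.
Not in check and no legal moves → stalemate.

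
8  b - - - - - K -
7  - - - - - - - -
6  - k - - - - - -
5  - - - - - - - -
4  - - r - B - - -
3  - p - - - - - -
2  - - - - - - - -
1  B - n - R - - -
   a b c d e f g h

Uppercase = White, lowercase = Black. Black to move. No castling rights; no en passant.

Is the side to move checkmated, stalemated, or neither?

Black to move; black king on b6.
In check: no.
Legal moves for Black include: Bb7, Bc6, Bd5+, Bxe4, Kc7, Ka7, Ka6, Kc5, Kb5, Ka5, Rc8+, Rc7, Rc6, Rc5, Rxe4, Rd4, Rb4, Ra4, ... (list truncated; more exist).
Black has legal moves and is not in check → neither.

neither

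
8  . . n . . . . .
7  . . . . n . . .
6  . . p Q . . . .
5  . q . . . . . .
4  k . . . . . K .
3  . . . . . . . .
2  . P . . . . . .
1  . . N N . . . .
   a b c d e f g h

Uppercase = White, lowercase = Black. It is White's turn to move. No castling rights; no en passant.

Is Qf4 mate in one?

no

After Qf4: black king on a4; in check: yes, from the white queen on f4.
Black has 3 legal replies: Ka5, Qc4, Qb4.
In check but a legal move exists → not checkmate.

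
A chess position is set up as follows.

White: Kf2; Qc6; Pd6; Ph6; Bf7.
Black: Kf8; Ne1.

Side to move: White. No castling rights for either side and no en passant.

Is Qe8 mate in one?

After Qe8: black king on f8; in check: yes, from the white queen on e8.
King squares — e7: attacked by Pd6; f7: attacked by Qe8; g7: attacked by Ph6; e8: attacked by Bf7; g8: attacked by Bf7.
Black has no legal moves → checkmate.

yes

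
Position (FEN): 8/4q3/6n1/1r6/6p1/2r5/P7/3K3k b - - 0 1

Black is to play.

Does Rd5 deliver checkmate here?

After Rd5: white king on d1; in check: yes, from the black rook on d5.
King squares — c1: attacked by Rc3; e1: attacked by Qe7; c2: attacked by Rc3; d2: attacked by Rd5; e2: attacked by Qe7.
White has no legal moves → checkmate.

yes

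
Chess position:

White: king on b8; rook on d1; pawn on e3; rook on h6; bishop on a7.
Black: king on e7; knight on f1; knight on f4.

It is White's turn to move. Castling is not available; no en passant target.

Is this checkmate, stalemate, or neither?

neither

White to move; white king on b8.
In check: no.
Legal moves for White include: Kc8, Ka8, Kc7, Kb7, Bb6, Bc5+, Bd4, Rh8, Rh7+, Rg6, Rf6, Re6+, Rhd6, Rc6, Rb6, Ra6, Rh5, Rh4, ... (list truncated; more exist).
White has legal moves and is not in check → neither.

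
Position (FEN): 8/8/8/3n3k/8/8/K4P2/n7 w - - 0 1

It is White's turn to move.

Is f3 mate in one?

no

After f3: black king on h5; in check: no.
Black is not in check, so this cannot be checkmate.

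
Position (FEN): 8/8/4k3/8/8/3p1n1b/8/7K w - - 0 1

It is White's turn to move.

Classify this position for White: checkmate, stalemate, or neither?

White to move; white king on h1.
In check: no.
King squares — g1: attacked by Nf3; g2: attacked by Bh3; h2: attacked by Nf3.
Legal moves for White: none.
Not in check and no legal moves → stalemate.

stalemate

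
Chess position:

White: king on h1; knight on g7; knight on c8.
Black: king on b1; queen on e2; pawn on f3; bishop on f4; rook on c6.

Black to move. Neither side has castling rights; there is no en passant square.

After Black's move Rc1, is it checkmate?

yes

After Rc1: white king on h1; in check: yes, from the black rook on c1.
King squares — g1: attacked by Rc1; g2: attacked by Qe2; h2: attacked by Qe2.
White has no legal moves → checkmate.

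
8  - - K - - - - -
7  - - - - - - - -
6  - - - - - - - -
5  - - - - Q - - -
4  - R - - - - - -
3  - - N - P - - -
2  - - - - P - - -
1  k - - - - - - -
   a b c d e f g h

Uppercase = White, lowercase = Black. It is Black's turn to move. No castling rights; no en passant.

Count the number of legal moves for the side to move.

Black to move; king on a1.
In check: no.
Legal moves: none.
Count: 0.

0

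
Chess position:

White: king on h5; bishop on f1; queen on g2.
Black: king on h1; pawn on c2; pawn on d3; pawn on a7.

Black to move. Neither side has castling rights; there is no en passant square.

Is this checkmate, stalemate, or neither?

checkmate

Black to move; black king on h1.
In check: yes, from the white queen on g2.
King squares — g1: attacked by Qg2; g2: attacked by Bf1; h2: attacked by Qg2.
Legal moves for Black: none.
In check with no legal moves → checkmate.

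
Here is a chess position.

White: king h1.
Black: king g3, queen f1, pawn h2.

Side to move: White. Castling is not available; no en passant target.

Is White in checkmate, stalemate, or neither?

checkmate

White to move; white king on h1.
In check: yes, from the black queen on f1.
King squares — g1: attacked by Qf1; g2: attacked by Qf1; h2: attacked by Kg3.
Legal moves for White: none.
In check with no legal moves → checkmate.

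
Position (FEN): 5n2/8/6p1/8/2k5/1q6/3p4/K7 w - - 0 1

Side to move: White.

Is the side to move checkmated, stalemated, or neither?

stalemate

White to move; white king on a1.
In check: no.
King squares — b1: attacked by Qb3; a2: attacked by Qb3; b2: attacked by Qb3.
Legal moves for White: none.
Not in check and no legal moves → stalemate.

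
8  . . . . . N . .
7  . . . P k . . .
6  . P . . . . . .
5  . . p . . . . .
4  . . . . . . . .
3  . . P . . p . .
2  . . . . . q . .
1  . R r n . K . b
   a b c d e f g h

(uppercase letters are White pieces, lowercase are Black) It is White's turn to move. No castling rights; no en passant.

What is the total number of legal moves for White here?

0

White to move; king on f1.
In check: yes, from the black queen on f2.
Legal moves: none.
Count: 0.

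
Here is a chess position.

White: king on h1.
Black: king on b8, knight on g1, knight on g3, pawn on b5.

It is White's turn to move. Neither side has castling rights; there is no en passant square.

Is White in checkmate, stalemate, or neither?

neither

White to move; white king on h1.
In check: yes, from the black knight on g3.
Legal moves for White: Kh2, Kg2, Kxg1.
White is in check but has 3 legal moves → neither.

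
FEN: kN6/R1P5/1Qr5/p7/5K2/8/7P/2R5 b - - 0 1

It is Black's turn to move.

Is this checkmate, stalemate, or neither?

Black to move; black king on a8.
In check: yes, from the white rook on a7.
King squares — a7: attacked by Qb6; b7: attacked by Qb6; b8: attacked by Qb6.
Legal moves for Black: none.
In check with no legal moves → checkmate.

checkmate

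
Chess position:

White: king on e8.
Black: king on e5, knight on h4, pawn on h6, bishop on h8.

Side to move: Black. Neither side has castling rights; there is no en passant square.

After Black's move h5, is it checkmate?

After h5: white king on e8; in check: no.
White is not in check, so this cannot be checkmate.

no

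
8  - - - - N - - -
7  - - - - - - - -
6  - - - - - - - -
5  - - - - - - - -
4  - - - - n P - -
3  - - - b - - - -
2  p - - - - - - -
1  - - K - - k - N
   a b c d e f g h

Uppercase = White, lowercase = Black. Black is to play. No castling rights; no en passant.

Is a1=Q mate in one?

After a1=Q: white king on c1; in check: yes, from the black queen on a1.
King squares — b1: attacked by Qa1; d1: attacked by Qa1; b2: attacked by Qa1; c2: attacked by Bd3; d2: attacked by Ne4.
White has no legal moves → checkmate.

yes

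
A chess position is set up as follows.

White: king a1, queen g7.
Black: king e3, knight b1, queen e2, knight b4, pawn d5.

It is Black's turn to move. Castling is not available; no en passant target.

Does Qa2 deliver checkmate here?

yes

After Qa2: white king on a1; in check: yes, from the black queen on a2.
King squares — b1: attacked by Qa2; a2: attacked by Nb4; b2: attacked by Qa2.
White has no legal moves → checkmate.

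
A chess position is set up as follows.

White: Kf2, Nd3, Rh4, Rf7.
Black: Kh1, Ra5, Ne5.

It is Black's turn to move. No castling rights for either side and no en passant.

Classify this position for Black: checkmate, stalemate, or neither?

Black to move; black king on h1.
In check: yes, from the white rook on h4.
King squares — g1: attacked by Kf2; g2: attacked by Kf2; h2: attacked by Rh4.
Legal moves for Black: none.
In check with no legal moves → checkmate.

checkmate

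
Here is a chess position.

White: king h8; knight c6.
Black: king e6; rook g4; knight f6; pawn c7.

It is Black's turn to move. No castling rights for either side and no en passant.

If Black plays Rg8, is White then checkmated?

yes

After Rg8: white king on h8; in check: yes, from the black rook on g8.
King squares — g7: attacked by Rg8; h7: attacked by Nf6; g8: attacked by Nf6.
White has no legal moves → checkmate.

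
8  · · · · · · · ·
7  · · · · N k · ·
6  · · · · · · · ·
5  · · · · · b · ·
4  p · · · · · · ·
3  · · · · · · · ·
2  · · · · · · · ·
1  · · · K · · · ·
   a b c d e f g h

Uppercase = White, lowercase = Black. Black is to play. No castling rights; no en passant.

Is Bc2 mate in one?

no

After Bc2: white king on d1; in check: yes, from the black bishop on c2.
White has 5 legal replies: Ke2, Kd2, Kxc2, Ke1, Kc1.
In check but a legal move exists → not checkmate.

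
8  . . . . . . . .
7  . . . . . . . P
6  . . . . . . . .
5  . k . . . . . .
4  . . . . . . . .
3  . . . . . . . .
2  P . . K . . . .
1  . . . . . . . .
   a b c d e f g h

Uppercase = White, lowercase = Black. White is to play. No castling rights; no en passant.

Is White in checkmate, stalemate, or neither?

neither

White to move; white king on d2.
In check: no.
Legal moves for White: Ke3, Kd3, Kc3, Ke2, Kc2, Ke1, Kd1, Kc1, h8=Q, h8=R, h8=B, h8=N, a3, a4+.
White has 14 legal moves and is not in check → neither.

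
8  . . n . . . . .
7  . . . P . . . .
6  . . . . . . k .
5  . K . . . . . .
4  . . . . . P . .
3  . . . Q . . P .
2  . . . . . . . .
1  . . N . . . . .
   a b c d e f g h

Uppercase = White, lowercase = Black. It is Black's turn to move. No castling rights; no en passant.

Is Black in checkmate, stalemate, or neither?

neither

Black to move; black king on g6.
In check: yes, from the white queen on d3.
King squares — f5: attacked by Qd3; g5: attacked by Pf4; h5: available; f6: available; h6: available; f7: available; g7: available; h7: attacked by Qd3.
Legal moves for Black: Kg7, Kf7, Kh6, Kf6, Kh5.
Black is in check but has 5 legal moves → neither.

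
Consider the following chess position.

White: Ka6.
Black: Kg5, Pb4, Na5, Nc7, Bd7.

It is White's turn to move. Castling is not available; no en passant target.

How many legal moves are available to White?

3

White to move; king on a6.
In check: yes, from the black knight on c7.
Legal moves: Ka7, Kb6, Kxa5.
Count: 3.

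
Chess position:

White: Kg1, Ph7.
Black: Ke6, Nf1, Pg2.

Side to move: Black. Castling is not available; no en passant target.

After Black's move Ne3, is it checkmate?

After Ne3: white king on g1; in check: no.
White is not in check, so this cannot be checkmate.

no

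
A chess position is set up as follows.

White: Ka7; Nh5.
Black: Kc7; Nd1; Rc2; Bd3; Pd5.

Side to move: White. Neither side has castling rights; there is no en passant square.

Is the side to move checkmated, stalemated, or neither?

neither

White to move; white king on a7.
In check: no.
Legal moves for White: Ka8, Ng7, Nf6, Nf4, Ng3.
White has 5 legal moves and is not in check → neither.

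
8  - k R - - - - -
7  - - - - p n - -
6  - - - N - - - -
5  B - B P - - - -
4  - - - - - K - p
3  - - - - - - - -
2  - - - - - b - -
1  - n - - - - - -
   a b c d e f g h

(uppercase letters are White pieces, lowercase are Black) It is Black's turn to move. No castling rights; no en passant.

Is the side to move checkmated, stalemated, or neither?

checkmate

Black to move; black king on b8.
In check: yes, from the white rook on c8.
King squares — a7: attacked by Bc5; b7: attacked by Nd6; c7: attacked by Ba5; a8: attacked by Rc8; c8: attacked by Nd6.
Legal moves for Black: none.
In check with no legal moves → checkmate.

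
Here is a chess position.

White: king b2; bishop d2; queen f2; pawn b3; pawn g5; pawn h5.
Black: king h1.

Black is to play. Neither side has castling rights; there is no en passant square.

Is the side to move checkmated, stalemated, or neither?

Black to move; black king on h1.
In check: no.
King squares — g1: attacked by Qf2; g2: attacked by Qf2; h2: attacked by Qf2.
Legal moves for Black: none.
Not in check and no legal moves → stalemate.

stalemate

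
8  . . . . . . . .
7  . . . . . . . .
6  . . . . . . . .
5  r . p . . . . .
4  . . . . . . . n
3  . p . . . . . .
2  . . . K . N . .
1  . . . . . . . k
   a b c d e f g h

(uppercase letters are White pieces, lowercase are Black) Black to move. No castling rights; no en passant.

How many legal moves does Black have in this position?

Black to move; king on h1.
In check: yes, from the white knight on f2.
Legal moves: Kh2, Kg2, Kg1.
Count: 3.

3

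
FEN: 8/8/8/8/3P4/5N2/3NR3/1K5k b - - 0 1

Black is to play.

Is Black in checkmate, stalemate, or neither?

Black to move; black king on h1.
In check: no.
King squares — g1: attacked by Nf3; g2: attacked by Re2; h2: attacked by Re2.
Legal moves for Black: none.
Not in check and no legal moves → stalemate.

stalemate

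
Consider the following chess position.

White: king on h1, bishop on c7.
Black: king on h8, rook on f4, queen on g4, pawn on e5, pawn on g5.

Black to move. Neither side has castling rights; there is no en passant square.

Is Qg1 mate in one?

no

After Qg1: white king on h1; in check: yes, from the black queen on g1.
White has 1 legal reply: Kxg1.
In check but a legal move exists → not checkmate.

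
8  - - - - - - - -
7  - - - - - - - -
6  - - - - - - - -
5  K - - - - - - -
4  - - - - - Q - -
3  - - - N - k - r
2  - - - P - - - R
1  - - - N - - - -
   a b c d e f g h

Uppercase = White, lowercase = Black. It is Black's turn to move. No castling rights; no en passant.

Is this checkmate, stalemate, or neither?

checkmate

Black to move; black king on f3.
In check: yes, from the white queen on f4.
King squares — e2: attacked by Rh2; f2: attacked by Nd1; g2: attacked by Rh2; e3: attacked by Nd1; g3: attacked by Qf4; e4: attacked by Qf4; f4: attacked by Nd3; g4: attacked by Qf4.
Legal moves for Black: none.
In check with no legal moves → checkmate.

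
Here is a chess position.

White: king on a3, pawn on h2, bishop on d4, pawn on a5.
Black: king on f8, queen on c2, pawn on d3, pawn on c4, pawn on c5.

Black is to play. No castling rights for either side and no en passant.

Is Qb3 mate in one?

After Qb3: white king on a3; in check: yes, from the black queen on b3.
King squares — a2: attacked by Qb3; b2: attacked by Qb3; b3: attacked by Pc4; a4: attacked by Qb3; b4: attacked by Qb3.
White has no legal moves → checkmate.

yes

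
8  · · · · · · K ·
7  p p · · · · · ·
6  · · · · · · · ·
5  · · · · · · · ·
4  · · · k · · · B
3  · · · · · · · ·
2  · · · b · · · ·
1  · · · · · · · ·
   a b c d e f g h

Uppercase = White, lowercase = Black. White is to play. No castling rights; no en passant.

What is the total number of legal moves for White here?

White to move; king on g8.
In check: no.
Legal moves: Kh8, Kf8, Kh7, Kg7, Kf7, Bd8, Be7, Bf6+, Bg5, Bg3, Bf2+, Be1.
Count: 12.

12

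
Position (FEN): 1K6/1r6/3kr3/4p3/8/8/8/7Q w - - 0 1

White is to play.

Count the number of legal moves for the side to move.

White to move; king on b8.
In check: yes, from the black rook on b7.
Legal moves: Kc8, Ka8, Kxb7, Qxb7.
Count: 4.

4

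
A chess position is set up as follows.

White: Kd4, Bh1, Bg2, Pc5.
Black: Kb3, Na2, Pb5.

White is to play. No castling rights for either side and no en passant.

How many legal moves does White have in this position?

14

White to move; king on d4.
In check: no.
Legal moves: Ke5, Kd5, Ke4, Ke3, Kd3, Ba8, Bb7, Bc6, Bd5+, Be4, Bh3, Bf3, Bf1, c6.
Count: 14.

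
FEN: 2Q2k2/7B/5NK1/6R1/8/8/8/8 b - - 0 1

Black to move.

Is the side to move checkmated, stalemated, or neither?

neither

Black to move; black king on f8.
In check: yes, from the white queen on c8.
Legal moves for Black: Ke7.
Black is in check but has 1 legal move → neither.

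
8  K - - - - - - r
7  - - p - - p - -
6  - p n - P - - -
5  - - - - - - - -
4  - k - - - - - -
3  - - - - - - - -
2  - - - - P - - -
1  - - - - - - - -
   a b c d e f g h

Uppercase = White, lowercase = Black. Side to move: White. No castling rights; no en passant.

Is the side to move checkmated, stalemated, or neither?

White to move; white king on a8.
In check: yes, from the black rook on h8.
Legal moves for White: Kb7.
White is in check but has 1 legal move → neither.

neither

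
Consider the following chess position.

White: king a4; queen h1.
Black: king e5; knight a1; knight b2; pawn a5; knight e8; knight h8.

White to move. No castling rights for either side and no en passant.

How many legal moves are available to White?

3

White to move; king on a4.
In check: yes, from the black knight on b2.
Legal moves: Kb5, Kxa5, Ka3.
Count: 3.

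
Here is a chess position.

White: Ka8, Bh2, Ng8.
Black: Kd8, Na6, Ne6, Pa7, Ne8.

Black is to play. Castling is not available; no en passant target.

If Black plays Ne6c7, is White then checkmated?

no

After Ne6c7: white king on a8; in check: yes, from the black knight on c7.
White has 3 legal replies: Kb7, Kxa7, Bxc7+.
In check but a legal move exists → not checkmate.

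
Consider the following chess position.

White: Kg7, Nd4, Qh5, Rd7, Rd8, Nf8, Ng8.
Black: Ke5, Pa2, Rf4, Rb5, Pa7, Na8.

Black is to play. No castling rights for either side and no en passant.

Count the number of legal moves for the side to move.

Black to move; king on e5.
In check: yes, from the white queen on h5.
Legal moves: Ke4, Rf5.
Count: 2.

2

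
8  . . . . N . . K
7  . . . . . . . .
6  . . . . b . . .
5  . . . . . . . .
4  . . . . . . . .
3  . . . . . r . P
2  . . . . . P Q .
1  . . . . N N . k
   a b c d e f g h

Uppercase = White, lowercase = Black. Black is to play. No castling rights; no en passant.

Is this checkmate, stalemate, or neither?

checkmate

Black to move; black king on h1.
In check: yes, from the white queen on g2.
King squares — g1: attacked by Qg2; g2: attacked by Ne1; h2: attacked by Nf1.
Legal moves for Black: none.
In check with no legal moves → checkmate.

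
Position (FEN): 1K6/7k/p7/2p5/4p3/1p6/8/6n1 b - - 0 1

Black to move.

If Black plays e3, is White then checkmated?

After e3: white king on b8; in check: no.
White is not in check, so this cannot be checkmate.

no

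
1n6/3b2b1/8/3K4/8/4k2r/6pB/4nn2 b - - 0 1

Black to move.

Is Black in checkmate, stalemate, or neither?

neither

Black to move; black king on e3.
In check: no.
Legal moves for Black include: Nc6, Na6, Bh8, Bf8, Bh6, Bf6, Be5, Bd4, Bc3, Bb2, Ba1, Be8, Bc8, Be6+, Bc6+, Bf5, Bb5, Bg4, ... (list truncated; more exist).
Black has legal moves and is not in check → neither.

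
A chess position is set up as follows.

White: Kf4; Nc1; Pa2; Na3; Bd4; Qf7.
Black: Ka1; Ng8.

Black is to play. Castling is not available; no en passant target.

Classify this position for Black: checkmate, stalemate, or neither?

checkmate

Black to move; black king on a1.
In check: yes, from the white bishop on d4.
King squares — b1: attacked by Na3; a2: attacked by Nc1; b2: attacked by Bd4.
Legal moves for Black: none.
In check with no legal moves → checkmate.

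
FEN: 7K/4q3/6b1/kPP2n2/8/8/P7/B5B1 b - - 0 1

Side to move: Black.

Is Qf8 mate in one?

After Qf8: white king on h8; in check: yes, from the black queen on f8.
King squares — g7: attacked by Nf5; h7: attacked by Bg6; g8: attacked by Qf8.
White has no legal moves → checkmate.

yes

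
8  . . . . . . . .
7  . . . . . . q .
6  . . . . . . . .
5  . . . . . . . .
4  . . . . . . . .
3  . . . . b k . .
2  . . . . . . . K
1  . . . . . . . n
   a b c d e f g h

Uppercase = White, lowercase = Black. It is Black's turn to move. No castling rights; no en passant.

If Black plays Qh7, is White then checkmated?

After Qh7: white king on h2; in check: yes, from the black queen on h7.
King squares — g1: attacked by Be3; h1: attacked by Qh7; g2: attacked by Kf3; g3: attacked by Nh1; h3: attacked by Qh7.
White has no legal moves → checkmate.

yes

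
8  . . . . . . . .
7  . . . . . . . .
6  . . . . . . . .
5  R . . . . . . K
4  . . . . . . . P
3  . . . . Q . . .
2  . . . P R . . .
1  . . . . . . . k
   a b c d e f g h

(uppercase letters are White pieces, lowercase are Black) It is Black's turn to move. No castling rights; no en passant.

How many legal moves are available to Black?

Black to move; king on h1.
In check: no.
Legal moves: none.
Count: 0.

0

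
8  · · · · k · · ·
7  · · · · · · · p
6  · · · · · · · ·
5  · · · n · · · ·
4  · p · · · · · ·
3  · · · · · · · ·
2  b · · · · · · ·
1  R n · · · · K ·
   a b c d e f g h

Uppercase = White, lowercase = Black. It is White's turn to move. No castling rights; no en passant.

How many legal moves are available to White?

7

White to move; king on g1.
In check: no.
Legal moves: Kh2, Kg2, Kf2, Kh1, Kf1, Rxa2, Rxb1.
Count: 7.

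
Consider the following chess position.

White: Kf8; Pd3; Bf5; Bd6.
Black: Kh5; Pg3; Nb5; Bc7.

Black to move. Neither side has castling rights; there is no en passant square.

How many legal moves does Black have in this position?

Black to move; king on h5.
In check: no.
Legal moves: Bd8, Bb8, Bxd6+, Bb6, Ba5, Kh6, Kg5, Kh4, Na7, Nxd6, Nd4, Nc3, Na3, g2.
Count: 14.

14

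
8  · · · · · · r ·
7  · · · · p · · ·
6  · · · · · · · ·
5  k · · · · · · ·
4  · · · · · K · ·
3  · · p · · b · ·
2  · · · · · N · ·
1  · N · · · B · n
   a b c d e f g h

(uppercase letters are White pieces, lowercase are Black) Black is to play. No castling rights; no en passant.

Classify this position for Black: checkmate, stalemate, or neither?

Black to move; black king on a5.
In check: no.
Legal moves for Black include: Rh8, Rf8+, Re8, Rd8, Rc8, Rb8, Ra8, Rg7, Rg6, Rg5, Rg4+, Rg3, Rg2, Rg1, Kb6, Kb4, Ka4, Ba8, ... (list truncated; more exist).
Black has legal moves and is not in check → neither.

neither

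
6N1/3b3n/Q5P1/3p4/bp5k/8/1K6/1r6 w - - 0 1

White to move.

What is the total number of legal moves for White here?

White to move; king on b2.
In check: yes, from the black rook on b1.
Legal moves: Ka2, Kxb1.
Count: 2.

2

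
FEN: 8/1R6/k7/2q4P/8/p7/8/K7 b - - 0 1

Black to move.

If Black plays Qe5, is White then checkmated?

After Qe5: white king on a1; in check: yes, from the black queen on e5.
White has 3 legal replies: Ka2, Kb1, Rb2.
In check but a legal move exists → not checkmate.

no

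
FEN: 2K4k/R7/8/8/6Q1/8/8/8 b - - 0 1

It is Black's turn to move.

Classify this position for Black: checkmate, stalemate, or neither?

Black to move; black king on h8.
In check: no.
King squares — g7: attacked by Qg4; h7: attacked by Ra7; g8: attacked by Qg4.
Legal moves for Black: none.
Not in check and no legal moves → stalemate.

stalemate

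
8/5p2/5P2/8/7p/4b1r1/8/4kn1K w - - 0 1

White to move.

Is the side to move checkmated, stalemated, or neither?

stalemate

White to move; white king on h1.
In check: no.
King squares — g1: attacked by Be3; g2: attacked by Rg3; h2: attacked by Nf1.
Legal moves for White: none.
Not in check and no legal moves → stalemate.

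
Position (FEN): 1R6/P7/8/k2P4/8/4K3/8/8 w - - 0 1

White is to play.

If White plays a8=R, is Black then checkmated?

After a8=R: black king on a5; in check: yes, from the white rook on a8.
King squares — a4: attacked by Ra8; b4: attacked by Rb8; b5: attacked by Rb8; a6: attacked by Ra8; b6: attacked by Rb8.
Black has no legal moves → checkmate.

yes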